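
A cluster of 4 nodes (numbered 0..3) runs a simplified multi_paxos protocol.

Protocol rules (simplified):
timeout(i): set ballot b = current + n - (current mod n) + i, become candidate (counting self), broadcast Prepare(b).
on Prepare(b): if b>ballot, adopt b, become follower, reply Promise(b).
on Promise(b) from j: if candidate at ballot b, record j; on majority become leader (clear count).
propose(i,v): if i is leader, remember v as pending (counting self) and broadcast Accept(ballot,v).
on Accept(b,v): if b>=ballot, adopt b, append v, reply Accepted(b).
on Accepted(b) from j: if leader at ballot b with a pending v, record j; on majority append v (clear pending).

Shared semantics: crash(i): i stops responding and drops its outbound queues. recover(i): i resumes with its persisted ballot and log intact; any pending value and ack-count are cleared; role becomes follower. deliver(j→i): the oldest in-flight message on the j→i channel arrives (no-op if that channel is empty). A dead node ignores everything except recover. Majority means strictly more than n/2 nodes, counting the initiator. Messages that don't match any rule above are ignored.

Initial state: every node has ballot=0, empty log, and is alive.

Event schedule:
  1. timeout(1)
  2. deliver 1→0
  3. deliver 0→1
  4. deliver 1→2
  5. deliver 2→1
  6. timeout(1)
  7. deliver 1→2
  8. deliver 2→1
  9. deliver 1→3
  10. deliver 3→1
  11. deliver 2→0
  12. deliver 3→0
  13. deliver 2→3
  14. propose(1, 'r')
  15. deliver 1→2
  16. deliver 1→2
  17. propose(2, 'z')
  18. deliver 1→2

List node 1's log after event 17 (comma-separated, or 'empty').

empty

step 1 timeout(1): 1={cand,b=5,log=-}
step 2 deliver 1→0: 0={foll,b=5,log=-}
step 3 deliver 0→1: —
step 4 deliver 1→2: 2={foll,b=5,log=-}
step 5 deliver 2→1: 1={lead,b=5,log=-}
step 6 timeout(1): 1={cand,b=9,log=-}
step 7 deliver 1→2: 2={foll,b=9,log=-}
step 8 deliver 2→1: —
step 9 deliver 1→3: 3={foll,b=5,log=-}
step 10 deliver 3→1: —
step 11 deliver 2→0: —
step 12 deliver 3→0: —
step 13 deliver 2→3: —
step 14 propose(1,'r'): —
step 15 deliver 1→2: —
step 16 deliver 1→2: —
step 17 propose(2,'z'): —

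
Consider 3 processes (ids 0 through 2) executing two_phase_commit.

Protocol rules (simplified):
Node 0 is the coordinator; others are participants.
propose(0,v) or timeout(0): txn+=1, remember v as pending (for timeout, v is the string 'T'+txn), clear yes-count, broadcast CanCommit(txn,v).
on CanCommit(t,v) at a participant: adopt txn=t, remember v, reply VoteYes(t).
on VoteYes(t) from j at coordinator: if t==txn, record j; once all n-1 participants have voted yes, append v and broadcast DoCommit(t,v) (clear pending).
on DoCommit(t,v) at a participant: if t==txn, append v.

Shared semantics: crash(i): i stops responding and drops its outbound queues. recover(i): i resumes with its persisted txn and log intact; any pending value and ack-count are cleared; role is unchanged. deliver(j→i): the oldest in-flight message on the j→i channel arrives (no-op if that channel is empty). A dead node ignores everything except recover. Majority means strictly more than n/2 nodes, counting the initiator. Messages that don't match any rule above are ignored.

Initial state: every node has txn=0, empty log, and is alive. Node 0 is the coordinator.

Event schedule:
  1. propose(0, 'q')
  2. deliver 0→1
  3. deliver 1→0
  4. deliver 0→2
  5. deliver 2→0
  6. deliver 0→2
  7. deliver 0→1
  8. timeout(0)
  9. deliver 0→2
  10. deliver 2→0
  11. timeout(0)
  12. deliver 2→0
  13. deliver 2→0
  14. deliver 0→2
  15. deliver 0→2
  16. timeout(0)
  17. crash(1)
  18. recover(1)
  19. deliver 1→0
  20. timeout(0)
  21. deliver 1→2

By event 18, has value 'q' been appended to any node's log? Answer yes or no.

yes

after 1 — propose(0,'q'): n0:coor/t1/[-]
after 2 — deliver 0→1: n1:part/t1/[-]
after 3 — deliver 1→0: ·
after 4 — deliver 0→2: n2:part/t1/[-]
after 5 — deliver 2→0: n0:coor/t1/[q]
after 6 — deliver 0→2: n2:part/t1/[q]
after 7 — deliver 0→1: n1:part/t1/[q]
after 8 — timeout(0): n0:coor/t2/[q]
after 9 — deliver 0→2: n2:part/t2/[q]
after 10 — deliver 2→0: ·
after 11 — timeout(0): n0:coor/t3/[q]
after 12 — deliver 2→0: ·
after 13 — deliver 2→0: ·
after 14 — deliver 0→2: n2:part/t3/[q]
after 15 — deliver 0→2: ·
after 16 — timeout(0): n0:coor/t4/[q]
after 17 — crash(1): n1:✗part/t1/[q]
after 18 — recover(1): n1:part/t1/[q]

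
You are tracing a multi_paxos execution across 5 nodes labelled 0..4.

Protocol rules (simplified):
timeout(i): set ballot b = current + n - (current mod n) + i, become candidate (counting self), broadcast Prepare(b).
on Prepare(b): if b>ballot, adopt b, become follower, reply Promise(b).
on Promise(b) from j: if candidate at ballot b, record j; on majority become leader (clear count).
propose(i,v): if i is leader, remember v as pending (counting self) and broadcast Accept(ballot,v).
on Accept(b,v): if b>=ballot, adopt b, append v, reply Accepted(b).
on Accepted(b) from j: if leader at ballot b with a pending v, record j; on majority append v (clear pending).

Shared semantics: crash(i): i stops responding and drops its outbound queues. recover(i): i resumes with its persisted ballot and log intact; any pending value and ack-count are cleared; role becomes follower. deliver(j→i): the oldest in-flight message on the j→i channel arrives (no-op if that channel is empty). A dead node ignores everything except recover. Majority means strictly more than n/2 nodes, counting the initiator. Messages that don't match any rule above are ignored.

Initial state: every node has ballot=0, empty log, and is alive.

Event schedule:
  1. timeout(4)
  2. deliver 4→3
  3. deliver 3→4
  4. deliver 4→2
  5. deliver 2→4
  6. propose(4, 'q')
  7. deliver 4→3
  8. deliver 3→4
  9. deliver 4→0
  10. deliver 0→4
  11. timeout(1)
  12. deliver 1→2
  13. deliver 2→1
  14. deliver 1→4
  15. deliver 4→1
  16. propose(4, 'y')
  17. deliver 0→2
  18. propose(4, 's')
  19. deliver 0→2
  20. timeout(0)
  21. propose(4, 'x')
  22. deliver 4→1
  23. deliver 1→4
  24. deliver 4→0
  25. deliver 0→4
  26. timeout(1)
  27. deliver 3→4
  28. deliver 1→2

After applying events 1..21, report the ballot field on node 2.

after 1 — timeout(4): n4:cand/b9/[-]
after 2 — deliver 4→3: n3:foll/b9/[-]
after 3 — deliver 3→4: ·
after 4 — deliver 4→2: n2:foll/b9/[-]
after 5 — deliver 2→4: n4:lead/b9/[-]
after 6 — propose(4,'q'): ·
after 7 — deliver 4→3: n3:foll/b9/[q]
after 8 — deliver 3→4: ·
after 9 — deliver 4→0: n0:foll/b9/[-]
after 10 — deliver 0→4: ·
after 11 — timeout(1): n1:cand/b6/[-]
after 12 — deliver 1→2: ·
after 13 — deliver 2→1: ·
after 14 — deliver 1→4: ·
after 15 — deliver 4→1: n1:foll/b9/[-]
after 16 — propose(4,'y'): ·
after 17 — deliver 0→2: ·
after 18 — propose(4,'s'): ·
after 19 — deliver 0→2: ·
after 20 — timeout(0): n0:cand/b10/[-]
after 21 — propose(4,'x'): ·

9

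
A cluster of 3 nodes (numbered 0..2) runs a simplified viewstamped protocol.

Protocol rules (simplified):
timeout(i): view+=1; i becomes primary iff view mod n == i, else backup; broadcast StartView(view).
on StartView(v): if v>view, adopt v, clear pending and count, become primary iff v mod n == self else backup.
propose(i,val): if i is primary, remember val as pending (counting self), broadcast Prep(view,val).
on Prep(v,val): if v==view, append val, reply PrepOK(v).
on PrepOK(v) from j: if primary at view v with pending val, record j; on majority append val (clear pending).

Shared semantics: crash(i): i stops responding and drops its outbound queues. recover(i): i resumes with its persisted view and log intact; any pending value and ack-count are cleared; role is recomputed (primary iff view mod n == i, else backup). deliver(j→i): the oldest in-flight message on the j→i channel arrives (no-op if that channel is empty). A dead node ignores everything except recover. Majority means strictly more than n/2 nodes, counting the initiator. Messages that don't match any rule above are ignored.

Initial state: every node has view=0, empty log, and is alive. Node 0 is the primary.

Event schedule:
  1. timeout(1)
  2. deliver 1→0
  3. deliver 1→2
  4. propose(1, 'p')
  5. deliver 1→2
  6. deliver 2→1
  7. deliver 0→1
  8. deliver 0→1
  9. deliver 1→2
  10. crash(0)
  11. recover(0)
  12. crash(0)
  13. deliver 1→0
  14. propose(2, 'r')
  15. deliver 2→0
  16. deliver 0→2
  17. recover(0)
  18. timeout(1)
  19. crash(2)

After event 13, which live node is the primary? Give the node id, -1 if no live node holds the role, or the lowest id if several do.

1

e1 timeout(1): 1[prim,v=1,-]
e2 deliver 1→0: 0[back,v=1,-]
e3 deliver 1→2: 2[back,v=1,-]
e4 propose(1,'p'): ·
e5 deliver 1→2: 2[back,v=1,p]
e6 deliver 2→1: 1[prim,v=1,p]
e7 deliver 0→1: ·
e8 deliver 0→1: ·
e9 deliver 1→2: ·
e10 crash(0): 0[✗back,v=1,-]
e11 recover(0): 0[back,v=1,-]
e12 crash(0): 0[✗back,v=1,-]
e13 deliver 1→0: ·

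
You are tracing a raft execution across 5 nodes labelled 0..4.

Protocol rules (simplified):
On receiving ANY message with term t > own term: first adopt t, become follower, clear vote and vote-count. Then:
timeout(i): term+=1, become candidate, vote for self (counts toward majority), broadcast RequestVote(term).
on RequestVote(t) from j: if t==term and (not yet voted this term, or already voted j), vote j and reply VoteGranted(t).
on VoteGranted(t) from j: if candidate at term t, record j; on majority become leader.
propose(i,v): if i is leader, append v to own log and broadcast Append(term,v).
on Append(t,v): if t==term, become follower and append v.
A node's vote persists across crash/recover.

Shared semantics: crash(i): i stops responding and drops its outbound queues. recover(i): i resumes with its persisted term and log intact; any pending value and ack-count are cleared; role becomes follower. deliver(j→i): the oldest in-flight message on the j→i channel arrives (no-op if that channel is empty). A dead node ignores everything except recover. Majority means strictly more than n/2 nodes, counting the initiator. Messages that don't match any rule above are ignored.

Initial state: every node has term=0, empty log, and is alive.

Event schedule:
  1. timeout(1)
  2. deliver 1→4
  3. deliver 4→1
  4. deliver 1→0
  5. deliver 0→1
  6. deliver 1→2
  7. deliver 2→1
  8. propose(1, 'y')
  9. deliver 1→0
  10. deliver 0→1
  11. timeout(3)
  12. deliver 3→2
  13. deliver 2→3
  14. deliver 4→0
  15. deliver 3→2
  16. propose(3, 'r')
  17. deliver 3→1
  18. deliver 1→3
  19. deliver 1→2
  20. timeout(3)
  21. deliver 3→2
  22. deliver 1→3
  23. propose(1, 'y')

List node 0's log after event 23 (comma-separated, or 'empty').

y

step 1 timeout(1): 1={cand,t=1,log=-}
step 2 deliver 1→4: 4={foll,t=1,log=-}
step 3 deliver 4→1: —
step 4 deliver 1→0: 0={foll,t=1,log=-}
step 5 deliver 0→1: 1={lead,t=1,log=-}
step 6 deliver 1→2: 2={foll,t=1,log=-}
step 7 deliver 2→1: —
step 8 propose(1,'y'): 1={lead,t=1,log=y}
step 9 deliver 1→0: 0={foll,t=1,log=y}
step 10 deliver 0→1: —
step 11 timeout(3): 3={cand,t=1,log=-}
step 12 deliver 3→2: —
step 13 deliver 2→3: —
step 14 deliver 4→0: —
step 15 deliver 3→2: —
step 16 propose(3,'r'): —
step 17 deliver 3→1: —
step 18 deliver 1→3: —
step 19 deliver 1→2: 2={foll,t=1,log=y}
step 20 timeout(3): 3={cand,t=2,log=-}
step 21 deliver 3→2: 2={foll,t=2,log=y}
step 22 deliver 1→3: —
step 23 propose(1,'y'): 1={lead,t=1,log=y,y}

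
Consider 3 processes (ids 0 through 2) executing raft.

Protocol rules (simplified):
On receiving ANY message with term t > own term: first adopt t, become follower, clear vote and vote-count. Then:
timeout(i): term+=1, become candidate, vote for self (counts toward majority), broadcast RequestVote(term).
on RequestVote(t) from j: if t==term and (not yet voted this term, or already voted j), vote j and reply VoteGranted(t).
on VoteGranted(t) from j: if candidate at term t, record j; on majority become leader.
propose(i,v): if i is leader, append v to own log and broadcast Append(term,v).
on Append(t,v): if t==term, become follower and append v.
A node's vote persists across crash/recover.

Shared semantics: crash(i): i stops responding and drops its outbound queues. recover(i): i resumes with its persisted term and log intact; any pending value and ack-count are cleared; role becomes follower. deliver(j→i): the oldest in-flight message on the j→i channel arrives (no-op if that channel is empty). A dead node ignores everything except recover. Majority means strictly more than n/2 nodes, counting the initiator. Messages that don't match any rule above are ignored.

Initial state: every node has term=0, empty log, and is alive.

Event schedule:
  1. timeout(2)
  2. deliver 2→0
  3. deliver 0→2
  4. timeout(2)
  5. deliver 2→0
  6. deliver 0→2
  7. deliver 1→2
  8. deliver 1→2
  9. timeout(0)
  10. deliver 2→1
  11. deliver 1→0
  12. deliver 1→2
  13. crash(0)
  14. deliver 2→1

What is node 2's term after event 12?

2

[1] timeout(2) → N2(cand t1 [-])
[2] deliver 2→0 → N0(foll t1 [-])
[3] deliver 0→2 → N2(lead t1 [-])
[4] timeout(2) → N2(cand t2 [-])
[5] deliver 2→0 → N0(foll t2 [-])
[6] deliver 0→2 → N2(lead t2 [-])
[7] deliver 1→2 → ∅
[8] deliver 1→2 → ∅
[9] timeout(0) → N0(cand t3 [-])
[10] deliver 2→1 → N1(foll t1 [-])
[11] deliver 1→0 → ∅
[12] deliver 1→2 → ∅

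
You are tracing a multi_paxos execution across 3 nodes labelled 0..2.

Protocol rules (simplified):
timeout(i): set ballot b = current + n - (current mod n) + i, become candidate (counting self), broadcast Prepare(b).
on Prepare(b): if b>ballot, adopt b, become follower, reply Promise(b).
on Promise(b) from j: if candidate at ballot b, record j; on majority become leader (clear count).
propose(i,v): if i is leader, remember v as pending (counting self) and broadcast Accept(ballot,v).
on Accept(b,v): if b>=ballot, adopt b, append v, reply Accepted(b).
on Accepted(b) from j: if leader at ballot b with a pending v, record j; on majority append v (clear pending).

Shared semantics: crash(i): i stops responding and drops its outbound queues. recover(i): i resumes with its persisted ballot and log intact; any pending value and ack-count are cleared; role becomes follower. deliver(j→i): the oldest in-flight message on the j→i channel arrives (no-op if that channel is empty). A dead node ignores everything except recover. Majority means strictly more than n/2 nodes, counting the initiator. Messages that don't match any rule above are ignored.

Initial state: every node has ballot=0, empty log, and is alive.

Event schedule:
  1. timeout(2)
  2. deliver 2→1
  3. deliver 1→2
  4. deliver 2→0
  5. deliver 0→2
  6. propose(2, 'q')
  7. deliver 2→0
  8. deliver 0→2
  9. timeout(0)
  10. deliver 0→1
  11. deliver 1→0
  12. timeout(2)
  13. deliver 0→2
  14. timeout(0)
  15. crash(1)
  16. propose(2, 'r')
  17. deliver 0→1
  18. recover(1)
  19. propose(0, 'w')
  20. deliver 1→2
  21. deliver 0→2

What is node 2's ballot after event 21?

9

e1 timeout(2): 2[cand,b=5,-]
e2 deliver 2→1: 1[foll,b=5,-]
e3 deliver 1→2: 2[lead,b=5,-]
e4 deliver 2→0: 0[foll,b=5,-]
e5 deliver 0→2: ·
e6 propose(2,'q'): ·
e7 deliver 2→0: 0[foll,b=5,q]
e8 deliver 0→2: 2[lead,b=5,q]
e9 timeout(0): 0[cand,b=6,q]
e10 deliver 0→1: 1[foll,b=6,-]
e11 deliver 1→0: 0[lead,b=6,q]
e12 timeout(2): 2[cand,b=8,q]
e13 deliver 0→2: ·
e14 timeout(0): 0[cand,b=9,q]
e15 crash(1): 1[✗foll,b=6,-]
e16 propose(2,'r'): ·
e17 deliver 0→1: ·
e18 recover(1): 1[foll,b=6,-]
e19 propose(0,'w'): ·
e20 deliver 1→2: ·
e21 deliver 0→2: 2[foll,b=9,q]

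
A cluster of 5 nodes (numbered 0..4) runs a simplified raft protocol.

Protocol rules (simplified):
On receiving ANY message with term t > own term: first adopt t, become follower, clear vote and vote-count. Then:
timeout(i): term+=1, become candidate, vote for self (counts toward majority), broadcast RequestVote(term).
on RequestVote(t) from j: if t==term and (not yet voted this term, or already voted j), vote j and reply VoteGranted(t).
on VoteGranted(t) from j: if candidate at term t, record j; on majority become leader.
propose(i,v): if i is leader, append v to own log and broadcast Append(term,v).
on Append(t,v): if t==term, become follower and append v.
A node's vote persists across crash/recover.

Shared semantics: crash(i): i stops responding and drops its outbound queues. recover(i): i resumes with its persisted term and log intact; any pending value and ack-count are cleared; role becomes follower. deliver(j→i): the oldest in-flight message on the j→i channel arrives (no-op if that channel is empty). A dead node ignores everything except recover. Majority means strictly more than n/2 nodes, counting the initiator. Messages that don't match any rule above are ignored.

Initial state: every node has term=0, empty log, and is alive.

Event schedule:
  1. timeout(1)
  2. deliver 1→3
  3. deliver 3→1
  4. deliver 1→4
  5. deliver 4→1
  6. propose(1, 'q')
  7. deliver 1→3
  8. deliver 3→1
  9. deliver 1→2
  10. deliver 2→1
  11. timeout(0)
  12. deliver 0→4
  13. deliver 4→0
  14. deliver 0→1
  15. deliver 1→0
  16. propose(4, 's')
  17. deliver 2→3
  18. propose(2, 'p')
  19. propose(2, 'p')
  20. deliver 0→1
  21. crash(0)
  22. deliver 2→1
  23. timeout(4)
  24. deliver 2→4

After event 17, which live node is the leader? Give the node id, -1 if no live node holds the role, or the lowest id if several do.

e1 timeout(1): 1[cand,t=1,-]
e2 deliver 1→3: 3[foll,t=1,-]
e3 deliver 3→1: ·
e4 deliver 1→4: 4[foll,t=1,-]
e5 deliver 4→1: 1[lead,t=1,-]
e6 propose(1,'q'): 1[lead,t=1,q]
e7 deliver 1→3: 3[foll,t=1,q]
e8 deliver 3→1: ·
e9 deliver 1→2: 2[foll,t=1,-]
e10 deliver 2→1: ·
e11 timeout(0): 0[cand,t=1,-]
e12 deliver 0→4: ·
e13 deliver 4→0: ·
e14 deliver 0→1: ·
e15 deliver 1→0: ·
e16 propose(4,'s'): ·
e17 deliver 2→3: ·

1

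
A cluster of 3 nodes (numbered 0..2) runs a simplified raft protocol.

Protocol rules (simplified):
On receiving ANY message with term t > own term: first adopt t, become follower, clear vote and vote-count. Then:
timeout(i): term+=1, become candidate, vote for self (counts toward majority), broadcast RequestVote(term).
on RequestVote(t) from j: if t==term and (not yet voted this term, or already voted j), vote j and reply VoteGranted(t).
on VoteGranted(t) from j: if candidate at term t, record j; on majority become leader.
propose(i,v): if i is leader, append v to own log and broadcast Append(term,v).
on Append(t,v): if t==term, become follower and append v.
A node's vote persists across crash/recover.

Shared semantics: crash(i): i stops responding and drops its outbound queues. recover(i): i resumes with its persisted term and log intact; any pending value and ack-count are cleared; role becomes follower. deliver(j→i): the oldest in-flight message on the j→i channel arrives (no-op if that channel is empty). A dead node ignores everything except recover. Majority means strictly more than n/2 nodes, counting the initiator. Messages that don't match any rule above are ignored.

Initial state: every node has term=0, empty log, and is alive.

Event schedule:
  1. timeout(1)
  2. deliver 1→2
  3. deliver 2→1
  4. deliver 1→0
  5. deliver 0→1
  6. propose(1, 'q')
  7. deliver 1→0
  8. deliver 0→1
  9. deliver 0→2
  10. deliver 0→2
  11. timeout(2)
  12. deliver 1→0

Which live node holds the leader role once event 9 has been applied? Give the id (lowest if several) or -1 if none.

1

step 1 timeout(1): 1={cand,t=1,log=-}
step 2 deliver 1→2: 2={foll,t=1,log=-}
step 3 deliver 2→1: 1={lead,t=1,log=-}
step 4 deliver 1→0: 0={foll,t=1,log=-}
step 5 deliver 0→1: —
step 6 propose(1,'q'): 1={lead,t=1,log=q}
step 7 deliver 1→0: 0={foll,t=1,log=q}
step 8 deliver 0→1: —
step 9 deliver 0→2: —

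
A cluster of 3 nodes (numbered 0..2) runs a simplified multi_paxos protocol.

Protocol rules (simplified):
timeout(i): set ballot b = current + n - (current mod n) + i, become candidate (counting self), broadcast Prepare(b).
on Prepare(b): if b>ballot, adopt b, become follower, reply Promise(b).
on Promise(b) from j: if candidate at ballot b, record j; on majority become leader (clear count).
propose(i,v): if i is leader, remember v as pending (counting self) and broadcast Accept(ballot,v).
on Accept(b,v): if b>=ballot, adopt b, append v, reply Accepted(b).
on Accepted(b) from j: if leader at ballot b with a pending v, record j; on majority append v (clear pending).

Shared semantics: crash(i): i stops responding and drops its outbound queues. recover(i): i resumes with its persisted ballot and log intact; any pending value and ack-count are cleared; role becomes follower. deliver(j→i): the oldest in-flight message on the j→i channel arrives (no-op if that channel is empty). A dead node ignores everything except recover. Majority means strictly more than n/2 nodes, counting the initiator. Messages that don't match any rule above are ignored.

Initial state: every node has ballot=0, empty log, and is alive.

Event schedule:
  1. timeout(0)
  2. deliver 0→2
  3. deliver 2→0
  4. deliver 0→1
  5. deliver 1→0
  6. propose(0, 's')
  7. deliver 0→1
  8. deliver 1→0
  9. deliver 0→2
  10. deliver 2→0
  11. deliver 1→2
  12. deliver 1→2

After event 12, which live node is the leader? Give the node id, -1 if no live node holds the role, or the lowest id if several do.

[1] timeout(0) → N0(cand b3 [-])
[2] deliver 0→2 → N2(foll b3 [-])
[3] deliver 2→0 → N0(lead b3 [-])
[4] deliver 0→1 → N1(foll b3 [-])
[5] deliver 1→0 → ∅
[6] propose(0,'s') → ∅
[7] deliver 0→1 → N1(foll b3 [s])
[8] deliver 1→0 → N0(lead b3 [s])
[9] deliver 0→2 → N2(foll b3 [s])
[10] deliver 2→0 → ∅
[11] deliver 1→2 → ∅
[12] deliver 1→2 → ∅

0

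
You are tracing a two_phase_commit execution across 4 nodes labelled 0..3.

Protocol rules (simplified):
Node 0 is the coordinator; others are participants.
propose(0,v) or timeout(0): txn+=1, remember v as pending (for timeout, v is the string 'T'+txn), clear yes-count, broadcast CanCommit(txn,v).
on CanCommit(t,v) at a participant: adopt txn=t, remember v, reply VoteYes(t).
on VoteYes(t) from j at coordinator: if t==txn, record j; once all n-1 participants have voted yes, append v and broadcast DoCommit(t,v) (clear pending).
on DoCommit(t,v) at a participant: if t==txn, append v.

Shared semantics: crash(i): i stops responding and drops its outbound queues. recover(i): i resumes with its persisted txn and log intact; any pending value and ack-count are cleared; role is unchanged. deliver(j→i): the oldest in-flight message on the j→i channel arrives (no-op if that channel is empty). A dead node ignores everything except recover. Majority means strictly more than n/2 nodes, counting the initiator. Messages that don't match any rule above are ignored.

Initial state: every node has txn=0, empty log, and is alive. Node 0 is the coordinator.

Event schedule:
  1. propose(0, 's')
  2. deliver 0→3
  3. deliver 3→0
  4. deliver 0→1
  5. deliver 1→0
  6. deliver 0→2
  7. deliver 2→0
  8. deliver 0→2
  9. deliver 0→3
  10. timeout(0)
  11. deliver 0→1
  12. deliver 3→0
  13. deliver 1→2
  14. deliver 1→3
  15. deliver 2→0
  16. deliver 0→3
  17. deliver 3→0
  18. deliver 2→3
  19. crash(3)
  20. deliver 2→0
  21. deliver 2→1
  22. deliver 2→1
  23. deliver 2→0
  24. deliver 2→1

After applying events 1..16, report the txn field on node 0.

2

e1 propose(0,'s'): 0[coor,t=1,-]
e2 deliver 0→3: 3[part,t=1,-]
e3 deliver 3→0: ·
e4 deliver 0→1: 1[part,t=1,-]
e5 deliver 1→0: ·
e6 deliver 0→2: 2[part,t=1,-]
e7 deliver 2→0: 0[coor,t=1,s]
e8 deliver 0→2: 2[part,t=1,s]
e9 deliver 0→3: 3[part,t=1,s]
e10 timeout(0): 0[coor,t=2,s]
e11 deliver 0→1: 1[part,t=1,s]
e12 deliver 3→0: ·
e13 deliver 1→2: ·
e14 deliver 1→3: ·
e15 deliver 2→0: ·
e16 deliver 0→3: 3[part,t=2,s]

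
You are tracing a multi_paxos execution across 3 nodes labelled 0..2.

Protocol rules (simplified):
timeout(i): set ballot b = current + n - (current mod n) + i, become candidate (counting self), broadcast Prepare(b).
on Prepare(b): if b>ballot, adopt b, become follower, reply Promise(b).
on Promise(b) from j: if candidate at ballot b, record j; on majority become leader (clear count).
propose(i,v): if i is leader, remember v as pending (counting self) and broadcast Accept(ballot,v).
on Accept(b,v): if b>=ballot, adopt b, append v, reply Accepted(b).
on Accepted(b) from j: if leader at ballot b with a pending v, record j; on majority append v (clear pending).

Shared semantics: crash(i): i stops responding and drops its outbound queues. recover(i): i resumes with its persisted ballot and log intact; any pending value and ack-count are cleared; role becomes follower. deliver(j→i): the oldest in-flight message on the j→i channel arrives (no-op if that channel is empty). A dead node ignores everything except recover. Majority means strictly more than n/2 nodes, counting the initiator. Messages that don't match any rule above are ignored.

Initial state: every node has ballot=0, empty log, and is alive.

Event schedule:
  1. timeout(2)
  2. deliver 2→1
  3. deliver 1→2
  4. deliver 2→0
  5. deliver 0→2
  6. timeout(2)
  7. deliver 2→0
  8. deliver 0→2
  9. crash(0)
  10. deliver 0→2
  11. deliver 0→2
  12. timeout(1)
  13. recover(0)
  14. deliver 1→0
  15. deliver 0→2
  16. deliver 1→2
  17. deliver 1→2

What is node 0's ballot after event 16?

after 1 — timeout(2): n2:cand/b5/[-]
after 2 — deliver 2→1: n1:foll/b5/[-]
after 3 — deliver 1→2: n2:lead/b5/[-]
after 4 — deliver 2→0: n0:foll/b5/[-]
after 5 — deliver 0→2: ·
after 6 — timeout(2): n2:cand/b8/[-]
after 7 — deliver 2→0: n0:foll/b8/[-]
after 8 — deliver 0→2: n2:lead/b8/[-]
after 9 — crash(0): n0:✗foll/b8/[-]
after 10 — deliver 0→2: ·
after 11 — deliver 0→2: ·
after 12 — timeout(1): n1:cand/b7/[-]
after 13 — recover(0): n0:foll/b8/[-]
after 14 — deliver 1→0: ·
after 15 — deliver 0→2: ·
after 16 — deliver 1→2: ·

8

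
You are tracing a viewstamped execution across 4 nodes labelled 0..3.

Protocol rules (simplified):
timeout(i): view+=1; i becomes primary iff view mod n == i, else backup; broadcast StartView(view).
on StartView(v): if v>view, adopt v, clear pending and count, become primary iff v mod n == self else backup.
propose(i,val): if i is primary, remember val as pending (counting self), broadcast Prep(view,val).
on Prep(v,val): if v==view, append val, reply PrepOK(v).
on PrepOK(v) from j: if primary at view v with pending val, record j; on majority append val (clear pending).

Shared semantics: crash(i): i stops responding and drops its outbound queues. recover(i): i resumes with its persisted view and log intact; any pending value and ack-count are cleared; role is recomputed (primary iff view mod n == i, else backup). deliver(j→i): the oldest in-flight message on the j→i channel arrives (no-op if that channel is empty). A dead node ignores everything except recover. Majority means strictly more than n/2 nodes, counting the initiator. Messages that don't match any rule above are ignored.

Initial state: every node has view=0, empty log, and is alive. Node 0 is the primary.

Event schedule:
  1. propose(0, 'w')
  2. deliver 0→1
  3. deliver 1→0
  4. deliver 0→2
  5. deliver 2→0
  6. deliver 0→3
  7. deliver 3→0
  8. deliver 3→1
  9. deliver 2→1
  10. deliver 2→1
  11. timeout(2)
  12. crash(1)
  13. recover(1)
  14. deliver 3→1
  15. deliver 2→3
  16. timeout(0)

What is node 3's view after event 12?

0

step 1 propose(0,'w'): —
step 2 deliver 0→1: 1={back,v=0,log=w}
step 3 deliver 1→0: —
step 4 deliver 0→2: 2={back,v=0,log=w}
step 5 deliver 2→0: 0={prim,v=0,log=w}
step 6 deliver 0→3: 3={back,v=0,log=w}
step 7 deliver 3→0: —
step 8 deliver 3→1: —
step 9 deliver 2→1: —
step 10 deliver 2→1: —
step 11 timeout(2): 2={back,v=1,log=w}
step 12 crash(1): 1={✗back,v=0,log=w}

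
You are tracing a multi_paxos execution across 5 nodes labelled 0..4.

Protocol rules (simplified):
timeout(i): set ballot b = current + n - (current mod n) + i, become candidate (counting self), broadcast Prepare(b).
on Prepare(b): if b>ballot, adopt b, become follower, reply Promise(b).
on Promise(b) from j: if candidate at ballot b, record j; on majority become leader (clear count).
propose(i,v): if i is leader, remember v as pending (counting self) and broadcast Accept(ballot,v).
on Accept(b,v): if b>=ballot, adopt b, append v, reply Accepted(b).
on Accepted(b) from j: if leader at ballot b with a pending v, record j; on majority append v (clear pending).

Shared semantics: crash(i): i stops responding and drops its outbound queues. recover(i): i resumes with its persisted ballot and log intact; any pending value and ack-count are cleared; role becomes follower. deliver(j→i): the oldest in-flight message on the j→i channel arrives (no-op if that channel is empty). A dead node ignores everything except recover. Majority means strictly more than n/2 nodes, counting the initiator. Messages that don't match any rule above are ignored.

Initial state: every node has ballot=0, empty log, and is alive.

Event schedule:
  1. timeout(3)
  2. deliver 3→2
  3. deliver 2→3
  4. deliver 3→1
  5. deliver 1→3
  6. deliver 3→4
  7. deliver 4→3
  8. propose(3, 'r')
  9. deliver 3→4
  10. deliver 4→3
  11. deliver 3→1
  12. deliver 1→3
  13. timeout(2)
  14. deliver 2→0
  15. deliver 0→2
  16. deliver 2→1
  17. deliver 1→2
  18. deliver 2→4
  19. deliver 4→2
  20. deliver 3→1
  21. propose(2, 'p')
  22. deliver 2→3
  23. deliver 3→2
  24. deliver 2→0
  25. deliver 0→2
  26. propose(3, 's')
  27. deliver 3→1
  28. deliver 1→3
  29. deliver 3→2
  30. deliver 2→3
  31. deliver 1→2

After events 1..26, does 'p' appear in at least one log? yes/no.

yes

step 1 timeout(3): 3={cand,b=8,log=-}
step 2 deliver 3→2: 2={foll,b=8,log=-}
step 3 deliver 2→3: —
step 4 deliver 3→1: 1={foll,b=8,log=-}
step 5 deliver 1→3: 3={lead,b=8,log=-}
step 6 deliver 3→4: 4={foll,b=8,log=-}
step 7 deliver 4→3: —
step 8 propose(3,'r'): —
step 9 deliver 3→4: 4={foll,b=8,log=r}
step 10 deliver 4→3: —
step 11 deliver 3→1: 1={foll,b=8,log=r}
step 12 deliver 1→3: 3={lead,b=8,log=r}
step 13 timeout(2): 2={cand,b=12,log=-}
step 14 deliver 2→0: 0={foll,b=12,log=-}
step 15 deliver 0→2: —
step 16 deliver 2→1: 1={foll,b=12,log=r}
step 17 deliver 1→2: 2={lead,b=12,log=-}
step 18 deliver 2→4: 4={foll,b=12,log=r}
step 19 deliver 4→2: —
step 20 deliver 3→1: —
step 21 propose(2,'p'): —
step 22 deliver 2→3: 3={foll,b=12,log=r}
step 23 deliver 3→2: —
step 24 deliver 2→0: 0={foll,b=12,log=p}
step 25 deliver 0→2: —
step 26 propose(3,'s'): —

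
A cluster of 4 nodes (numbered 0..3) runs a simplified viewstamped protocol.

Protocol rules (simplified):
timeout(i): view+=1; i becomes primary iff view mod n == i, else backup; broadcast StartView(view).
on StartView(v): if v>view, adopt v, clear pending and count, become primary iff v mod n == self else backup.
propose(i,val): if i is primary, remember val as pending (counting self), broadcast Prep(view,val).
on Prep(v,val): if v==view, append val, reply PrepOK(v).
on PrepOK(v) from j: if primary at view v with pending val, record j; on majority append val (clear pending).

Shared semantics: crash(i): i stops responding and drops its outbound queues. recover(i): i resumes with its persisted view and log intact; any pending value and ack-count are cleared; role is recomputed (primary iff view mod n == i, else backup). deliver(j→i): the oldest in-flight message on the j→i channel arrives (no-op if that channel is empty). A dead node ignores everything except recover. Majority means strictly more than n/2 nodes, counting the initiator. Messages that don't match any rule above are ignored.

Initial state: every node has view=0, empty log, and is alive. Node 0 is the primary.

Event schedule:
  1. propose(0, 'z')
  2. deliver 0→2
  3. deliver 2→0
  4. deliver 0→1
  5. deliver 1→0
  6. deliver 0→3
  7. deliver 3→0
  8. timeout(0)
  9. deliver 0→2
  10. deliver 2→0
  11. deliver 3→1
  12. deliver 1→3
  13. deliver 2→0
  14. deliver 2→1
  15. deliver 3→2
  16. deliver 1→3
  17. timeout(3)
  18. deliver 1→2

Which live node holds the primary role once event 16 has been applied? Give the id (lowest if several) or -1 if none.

e1 propose(0,'z'): ·
e2 deliver 0→2: 2[back,v=0,z]
e3 deliver 2→0: ·
e4 deliver 0→1: 1[back,v=0,z]
e5 deliver 1→0: 0[prim,v=0,z]
e6 deliver 0→3: 3[back,v=0,z]
e7 deliver 3→0: ·
e8 timeout(0): 0[back,v=1,z]
e9 deliver 0→2: 2[back,v=1,z]
e10 deliver 2→0: ·
e11 deliver 3→1: ·
e12 deliver 1→3: ·
e13 deliver 2→0: ·
e14 deliver 2→1: ·
e15 deliver 3→2: ·
e16 deliver 1→3: ·

-1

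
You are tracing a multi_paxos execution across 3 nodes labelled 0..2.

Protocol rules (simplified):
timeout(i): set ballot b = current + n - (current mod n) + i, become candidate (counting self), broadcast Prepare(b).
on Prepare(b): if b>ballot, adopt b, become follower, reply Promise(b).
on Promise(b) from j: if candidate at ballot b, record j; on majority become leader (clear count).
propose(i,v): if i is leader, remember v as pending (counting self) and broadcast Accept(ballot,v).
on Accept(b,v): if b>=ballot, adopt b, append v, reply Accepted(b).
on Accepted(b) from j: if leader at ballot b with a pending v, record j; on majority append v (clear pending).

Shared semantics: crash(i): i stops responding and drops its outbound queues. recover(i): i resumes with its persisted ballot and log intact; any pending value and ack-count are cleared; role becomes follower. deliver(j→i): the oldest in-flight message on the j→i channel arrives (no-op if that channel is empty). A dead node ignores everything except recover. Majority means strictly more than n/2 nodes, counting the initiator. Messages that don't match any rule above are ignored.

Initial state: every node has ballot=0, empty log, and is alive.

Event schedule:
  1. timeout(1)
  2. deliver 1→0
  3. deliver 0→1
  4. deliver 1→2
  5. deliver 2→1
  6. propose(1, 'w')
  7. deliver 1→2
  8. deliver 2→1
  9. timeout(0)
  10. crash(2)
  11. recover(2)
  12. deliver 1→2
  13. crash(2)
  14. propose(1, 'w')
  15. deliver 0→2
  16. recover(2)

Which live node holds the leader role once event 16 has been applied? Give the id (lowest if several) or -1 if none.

1

[1] timeout(1) → N1(cand b4 [-])
[2] deliver 1→0 → N0(foll b4 [-])
[3] deliver 0→1 → N1(lead b4 [-])
[4] deliver 1→2 → N2(foll b4 [-])
[5] deliver 2→1 → ∅
[6] propose(1,'w') → ∅
[7] deliver 1→2 → N2(foll b4 [w])
[8] deliver 2→1 → N1(lead b4 [w])
[9] timeout(0) → N0(cand b6 [-])
[10] crash(2) → N2(✗foll b4 [w])
[11] recover(2) → N2(foll b4 [w])
[12] deliver 1→2 → ∅
[13] crash(2) → N2(✗foll b4 [w])
[14] propose(1,'w') → ∅
[15] deliver 0→2 → ∅
[16] recover(2) → N2(foll b4 [w])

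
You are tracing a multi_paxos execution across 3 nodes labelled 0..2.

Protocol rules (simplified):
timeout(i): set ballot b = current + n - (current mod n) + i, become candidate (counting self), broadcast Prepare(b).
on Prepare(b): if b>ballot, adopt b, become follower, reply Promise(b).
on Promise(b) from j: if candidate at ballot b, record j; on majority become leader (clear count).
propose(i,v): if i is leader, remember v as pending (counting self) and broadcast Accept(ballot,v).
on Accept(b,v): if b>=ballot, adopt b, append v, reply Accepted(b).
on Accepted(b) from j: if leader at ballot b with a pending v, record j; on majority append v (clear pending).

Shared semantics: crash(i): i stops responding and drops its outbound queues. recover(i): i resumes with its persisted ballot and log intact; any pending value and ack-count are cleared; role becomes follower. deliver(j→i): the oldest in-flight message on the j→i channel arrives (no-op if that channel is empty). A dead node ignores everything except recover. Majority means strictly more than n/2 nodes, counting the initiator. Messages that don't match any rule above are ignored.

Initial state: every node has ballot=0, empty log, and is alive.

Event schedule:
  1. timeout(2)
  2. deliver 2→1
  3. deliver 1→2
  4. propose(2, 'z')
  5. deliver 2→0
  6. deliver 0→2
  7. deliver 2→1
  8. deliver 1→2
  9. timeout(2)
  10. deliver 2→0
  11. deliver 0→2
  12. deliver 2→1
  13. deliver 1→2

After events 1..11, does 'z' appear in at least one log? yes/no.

[1] timeout(2) → N2(cand b5 [-])
[2] deliver 2→1 → N1(foll b5 [-])
[3] deliver 1→2 → N2(lead b5 [-])
[4] propose(2,'z') → ∅
[5] deliver 2→0 → N0(foll b5 [-])
[6] deliver 0→2 → ∅
[7] deliver 2→1 → N1(foll b5 [z])
[8] deliver 1→2 → N2(lead b5 [z])
[9] timeout(2) → N2(cand b8 [z])
[10] deliver 2→0 → N0(foll b5 [z])
[11] deliver 0→2 → ∅

yes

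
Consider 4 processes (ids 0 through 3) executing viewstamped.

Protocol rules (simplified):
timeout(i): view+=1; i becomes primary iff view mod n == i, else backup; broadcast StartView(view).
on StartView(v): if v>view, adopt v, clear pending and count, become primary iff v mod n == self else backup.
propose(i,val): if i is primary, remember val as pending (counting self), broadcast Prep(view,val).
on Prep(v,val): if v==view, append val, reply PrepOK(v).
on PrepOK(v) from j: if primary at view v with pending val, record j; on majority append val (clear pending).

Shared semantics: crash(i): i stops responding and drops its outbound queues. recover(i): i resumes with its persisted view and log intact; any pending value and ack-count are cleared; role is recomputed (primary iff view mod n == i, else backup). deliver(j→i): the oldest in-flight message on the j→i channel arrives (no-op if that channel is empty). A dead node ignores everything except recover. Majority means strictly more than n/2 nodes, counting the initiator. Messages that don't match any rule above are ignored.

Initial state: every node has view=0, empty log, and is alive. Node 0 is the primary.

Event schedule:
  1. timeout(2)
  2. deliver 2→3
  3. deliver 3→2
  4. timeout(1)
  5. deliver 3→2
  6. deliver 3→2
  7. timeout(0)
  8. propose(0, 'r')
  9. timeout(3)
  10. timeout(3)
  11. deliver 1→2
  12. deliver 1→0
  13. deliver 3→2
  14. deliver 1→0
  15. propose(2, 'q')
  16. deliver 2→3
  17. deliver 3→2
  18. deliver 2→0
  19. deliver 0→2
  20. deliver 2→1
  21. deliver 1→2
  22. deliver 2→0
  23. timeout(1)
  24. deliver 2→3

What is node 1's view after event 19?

1

1. timeout(2):  <2:back v1 ->
2. deliver 2→3:  <3:back v1 ->
3. deliver 3→2:  nop
4. timeout(1):  <1:prim v1 ->
5. deliver 3→2:  nop
6. deliver 3→2:  nop
7. timeout(0):  <0:back v1 ->
8. propose(0,'r'):  nop
9. timeout(3):  <3:back v2 ->
10. timeout(3):  <3:prim v3 ->
11. deliver 1→2:  nop
12. deliver 1→0:  nop
13. deliver 3→2:  <2:prim v2 ->
14. deliver 1→0:  nop
15. propose(2,'q'):  nop
16. deliver 2→3:  nop
17. deliver 3→2:  <2:back v3 ->
18. deliver 2→0:  nop
19. deliver 0→2:  nop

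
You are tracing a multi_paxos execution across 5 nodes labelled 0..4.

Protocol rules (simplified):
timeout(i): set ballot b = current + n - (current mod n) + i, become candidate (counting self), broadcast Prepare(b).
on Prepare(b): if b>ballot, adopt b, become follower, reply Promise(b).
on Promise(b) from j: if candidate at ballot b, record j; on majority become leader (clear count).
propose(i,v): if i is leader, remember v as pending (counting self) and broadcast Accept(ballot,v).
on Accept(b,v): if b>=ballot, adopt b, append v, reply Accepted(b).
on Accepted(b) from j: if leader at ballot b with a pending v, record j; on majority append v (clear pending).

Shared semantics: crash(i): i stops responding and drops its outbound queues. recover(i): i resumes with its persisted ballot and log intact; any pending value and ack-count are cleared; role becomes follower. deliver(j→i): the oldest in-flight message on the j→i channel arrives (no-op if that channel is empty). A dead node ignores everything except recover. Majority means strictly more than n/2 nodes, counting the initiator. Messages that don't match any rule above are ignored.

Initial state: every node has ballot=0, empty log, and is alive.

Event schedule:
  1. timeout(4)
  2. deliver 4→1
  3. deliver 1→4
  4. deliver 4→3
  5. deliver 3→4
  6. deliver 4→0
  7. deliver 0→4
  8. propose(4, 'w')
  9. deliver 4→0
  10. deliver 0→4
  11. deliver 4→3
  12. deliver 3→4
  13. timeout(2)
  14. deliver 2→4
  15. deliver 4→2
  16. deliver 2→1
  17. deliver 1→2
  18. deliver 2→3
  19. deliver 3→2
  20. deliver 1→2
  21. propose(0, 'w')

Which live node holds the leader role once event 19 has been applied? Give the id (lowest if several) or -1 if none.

4

after 1 — timeout(4): n4:cand/b9/[-]
after 2 — deliver 4→1: n1:foll/b9/[-]
after 3 — deliver 1→4: ·
after 4 — deliver 4→3: n3:foll/b9/[-]
after 5 — deliver 3→4: n4:lead/b9/[-]
after 6 — deliver 4→0: n0:foll/b9/[-]
after 7 — deliver 0→4: ·
after 8 — propose(4,'w'): ·
after 9 — deliver 4→0: n0:foll/b9/[w]
after 10 — deliver 0→4: ·
after 11 — deliver 4→3: n3:foll/b9/[w]
after 12 — deliver 3→4: n4:lead/b9/[w]
after 13 — timeout(2): n2:cand/b7/[-]
after 14 — deliver 2→4: ·
after 15 — deliver 4→2: n2:foll/b9/[-]
after 16 — deliver 2→1: ·
after 17 — deliver 1→2: ·
after 18 — deliver 2→3: ·
after 19 — deliver 3→2: ·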